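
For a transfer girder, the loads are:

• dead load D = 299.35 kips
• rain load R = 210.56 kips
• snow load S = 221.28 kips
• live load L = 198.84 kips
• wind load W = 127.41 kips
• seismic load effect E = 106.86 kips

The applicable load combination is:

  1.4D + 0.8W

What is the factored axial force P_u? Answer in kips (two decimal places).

521.02 kips

1.4(299.35) + 0.8(127.41) = 419.09 + 101.93 = 521.02
P_u = 521.02 kips.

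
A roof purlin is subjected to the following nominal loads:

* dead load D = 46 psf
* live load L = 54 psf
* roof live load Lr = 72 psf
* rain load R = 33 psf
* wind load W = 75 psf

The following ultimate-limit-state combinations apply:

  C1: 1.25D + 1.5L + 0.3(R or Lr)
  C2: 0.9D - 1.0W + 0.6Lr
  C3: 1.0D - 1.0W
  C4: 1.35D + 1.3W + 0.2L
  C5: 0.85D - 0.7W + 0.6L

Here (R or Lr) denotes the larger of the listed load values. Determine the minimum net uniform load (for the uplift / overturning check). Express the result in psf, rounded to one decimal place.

-29.0 psf

(R or Lr) → Lr = 72 psf.
C1: 1.25(46) + 1.5(54) + 0.3(72) = 160.1
C2: 0.9(46) - 1.0(75) + 0.6(72) = 9.6
C3: 1.0(46) - 1.0(75) = -29.0
C4: 1.35(46) + 1.3(75) + 0.2(54) = 170.4
C5: 0.85(46) - 0.7(75) + 0.6(54) = 19.0
Combination 3 gives the minimum: -29.0 psf.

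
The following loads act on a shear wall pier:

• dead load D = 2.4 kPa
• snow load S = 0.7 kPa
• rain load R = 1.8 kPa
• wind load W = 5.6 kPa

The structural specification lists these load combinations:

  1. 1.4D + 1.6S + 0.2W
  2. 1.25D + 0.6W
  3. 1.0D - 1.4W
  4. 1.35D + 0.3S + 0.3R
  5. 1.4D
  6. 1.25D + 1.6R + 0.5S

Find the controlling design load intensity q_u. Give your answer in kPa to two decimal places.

6.36 kPa

1. 1.4(2.4) + 1.6(0.7) + 0.2(5.6) = 3.36 + 1.12 + 1.12 = 5.60
2. 1.25(2.4) + 0.6(5.6) = 3.00 + 3.36 = 6.36
3. 1.0(2.4) - 1.4(5.6) = 2.40 - 7.84 = -5.44
4. 1.35(2.4) + 0.3(0.7) + 0.3(1.8) = 3.24 + 0.21 + 0.54 = 3.99
5. 1.4(2.4) = 3.36
6. 1.25(2.4) + 1.6(1.8) + 0.5(0.7) = 3.00 + 2.88 + 0.35 = 6.23
Maximum is from combination 2.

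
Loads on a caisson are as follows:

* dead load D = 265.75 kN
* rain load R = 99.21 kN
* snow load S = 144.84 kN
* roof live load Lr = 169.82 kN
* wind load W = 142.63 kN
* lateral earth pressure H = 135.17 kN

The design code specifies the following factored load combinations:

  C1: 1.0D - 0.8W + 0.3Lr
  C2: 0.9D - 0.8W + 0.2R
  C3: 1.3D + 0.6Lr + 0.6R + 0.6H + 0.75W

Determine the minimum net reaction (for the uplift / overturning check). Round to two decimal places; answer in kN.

C1: 1.0(265.75) - 0.8(142.63) + 0.3(169.82) = 202.59
C2: 0.9(265.75) - 0.8(142.63) + 0.2(99.21) = 144.91
C3: 1.3(265.75) + 0.6(169.82) + 0.6(99.21) + 0.6(135.17) + 0.75(142.63) = 694.97
Combination 2 gives the minimum: 144.91 kN.

144.91 kN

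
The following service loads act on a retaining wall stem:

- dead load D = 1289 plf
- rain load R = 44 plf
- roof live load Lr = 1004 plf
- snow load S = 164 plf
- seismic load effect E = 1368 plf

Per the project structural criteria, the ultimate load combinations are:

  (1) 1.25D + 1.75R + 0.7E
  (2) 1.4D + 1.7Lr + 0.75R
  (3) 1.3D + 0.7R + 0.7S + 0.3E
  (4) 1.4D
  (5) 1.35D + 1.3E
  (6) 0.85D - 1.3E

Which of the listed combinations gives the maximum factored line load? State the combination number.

(1) 1.25(1289) + 1.75(44) + 0.7(1368) = 1611.3 + 77.0 + 957.6 = 2645.9
(2) 1.4(1289) + 1.7(1004) + 0.75(44) = 1804.6 + 1706.8 + 33.0 = 3544.4
(3) 1.3(1289) + 0.7(44) + 0.7(164) + 0.3(1368) = 1675.7 + 30.8 + 114.8 + 410.4 = 2231.7
(4) 1.4(1289) = 1804.6
(5) 1.35(1289) + 1.3(1368) = 1740.2 + 1778.4 = 3518.6
(6) 0.85(1289) - 1.3(1368) = -682.8
The largest value is 3544.4 plf from combination 2.

Combination 2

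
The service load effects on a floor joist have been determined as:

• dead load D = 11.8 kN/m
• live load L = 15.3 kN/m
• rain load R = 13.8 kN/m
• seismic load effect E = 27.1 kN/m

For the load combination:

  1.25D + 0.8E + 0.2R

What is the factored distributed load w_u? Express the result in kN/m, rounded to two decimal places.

39.19 kN/m

1.25(11.8) + 0.8(27.1) + 0.2(13.8) = 14.75 + 21.68 + 2.76 = 39.19
w_u = 39.19 kN/m.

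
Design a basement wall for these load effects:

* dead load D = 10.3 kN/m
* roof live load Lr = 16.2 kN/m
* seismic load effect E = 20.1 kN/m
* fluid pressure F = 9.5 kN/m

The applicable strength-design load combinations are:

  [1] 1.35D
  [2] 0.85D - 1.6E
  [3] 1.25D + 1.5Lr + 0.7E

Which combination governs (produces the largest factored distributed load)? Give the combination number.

Combination 3

[1] 1.35(10.3) = 13.9
[2] 0.85(10.3) - 1.6(20.1) = 8.8 - 32.2 = -23.4
[3] 1.25(10.3) + 1.5(16.2) + 0.7(20.1) = 51.2
The largest value is 51.2 kN/m from combination 3.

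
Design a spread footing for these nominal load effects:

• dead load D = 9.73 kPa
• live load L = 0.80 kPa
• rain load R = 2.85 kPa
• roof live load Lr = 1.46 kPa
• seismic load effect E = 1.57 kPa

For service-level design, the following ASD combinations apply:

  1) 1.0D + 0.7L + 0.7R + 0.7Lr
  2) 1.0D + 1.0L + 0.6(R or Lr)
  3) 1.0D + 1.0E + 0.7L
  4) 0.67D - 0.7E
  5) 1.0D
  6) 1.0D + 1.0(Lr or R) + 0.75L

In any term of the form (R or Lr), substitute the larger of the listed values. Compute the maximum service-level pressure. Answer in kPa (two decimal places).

(R or Lr) → R = 2.85 kPa; (Lr or R) → R = 2.85 kPa.
1) 1.0(9.73) + 0.7(0.80) + 0.7(2.85) + 0.7(1.46) = 9.73 + 0.56 + 2.00 + 1.02 = 13.31
2) 1.0(9.73) + 1.0(0.80) + 0.6(2.85) = 9.73 + 0.80 + 1.71 = 12.24
3) 1.0(9.73) + 1.0(1.57) + 0.7(0.80) = 9.73 + 1.57 + 0.56 = 11.86
4) 0.67(9.73) - 0.7(1.57) = 6.52 - 1.10 = 5.42
5) 1.0(9.73) = 9.73
6) 1.0(9.73) + 1.0(2.85) + 0.75(0.80) = 9.73 + 2.85 + 0.60 = 13.18
Combination 1 governs: p = 13.31 kPa.

13.31 kPa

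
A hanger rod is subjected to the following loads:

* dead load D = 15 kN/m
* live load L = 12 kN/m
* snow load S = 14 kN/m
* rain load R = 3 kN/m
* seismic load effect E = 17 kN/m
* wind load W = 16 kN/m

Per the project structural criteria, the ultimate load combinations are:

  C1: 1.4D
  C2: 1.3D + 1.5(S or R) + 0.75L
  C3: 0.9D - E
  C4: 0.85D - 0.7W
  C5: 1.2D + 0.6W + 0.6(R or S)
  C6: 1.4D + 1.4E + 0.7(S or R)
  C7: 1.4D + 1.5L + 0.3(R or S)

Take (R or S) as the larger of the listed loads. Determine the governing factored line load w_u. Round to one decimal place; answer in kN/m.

(S or R) → S = 14 kN/m; (R or S) → S = 14 kN/m.
C1: 1.4(15) = 21.0
C2: 1.3(15) + 1.5(14) + 0.75(12) = 19.5 + 21.0 + 9.0 = 49.5
C3: 0.9(15) - 1.0(17) = 13.5 - 17.0 = -3.5
C4: 0.85(15) - 0.7(16) = 12.8 - 11.2 = 1.6
C5: 1.2(15) + 0.6(16) + 0.6(14) = 18.0 + 9.6 + 8.4 = 36.0
C6: 1.4(15) + 1.4(17) + 0.7(14) = 21.0 + 23.8 + 9.8 = 54.6
C7: 1.4(15) + 1.5(12) + 0.3(14) = 21.0 + 18.0 + 4.2 = 43.2
The controlling combination is 6, giving 54.6 kN/m.

54.6 kN/m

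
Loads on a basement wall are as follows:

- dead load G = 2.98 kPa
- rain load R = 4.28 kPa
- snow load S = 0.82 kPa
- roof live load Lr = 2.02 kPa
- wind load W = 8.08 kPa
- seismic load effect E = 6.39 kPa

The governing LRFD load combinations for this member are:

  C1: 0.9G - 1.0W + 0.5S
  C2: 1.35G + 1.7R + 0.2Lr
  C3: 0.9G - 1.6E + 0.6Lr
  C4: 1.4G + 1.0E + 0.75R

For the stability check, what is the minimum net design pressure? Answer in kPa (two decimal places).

C1: 0.9(2.98) - 1.0(8.08) + 0.5(0.82) = 2.68 - 8.08 + 0.41 = -4.99
C2: 1.35(2.98) + 1.7(4.28) + 0.2(2.02) = 4.02 + 7.28 + 0.40 = 11.70
C3: 0.9(2.98) - 1.6(6.39) + 0.6(2.02) = 2.68 - 10.22 + 1.21 = -6.33
C4: 1.4(2.98) + 1.0(6.39) + 0.75(4.28) = 4.17 + 6.39 + 3.21 = 13.77
Combination 3 gives the minimum: -6.33 kPa.

-6.33 kPa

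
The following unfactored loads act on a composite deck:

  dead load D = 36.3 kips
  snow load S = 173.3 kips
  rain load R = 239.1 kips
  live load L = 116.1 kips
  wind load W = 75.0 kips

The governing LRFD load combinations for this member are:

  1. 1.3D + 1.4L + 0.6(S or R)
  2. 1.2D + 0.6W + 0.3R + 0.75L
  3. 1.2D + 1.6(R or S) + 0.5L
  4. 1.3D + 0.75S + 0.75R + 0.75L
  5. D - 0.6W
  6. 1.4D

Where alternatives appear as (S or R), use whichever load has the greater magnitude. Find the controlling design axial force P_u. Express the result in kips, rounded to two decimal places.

484.17 kips

(S or R) → R = 239.1 kips; (R or S) → R = 239.1 kips.
1. 1.3(36.3) + 1.4(116.1) + 0.6(239.1) = 47.19 + 162.54 + 143.46 = 353.19
2. 1.2(36.3) + 0.6(75.0) + 0.3(239.1) + 0.75(116.1) = 43.56 + 45.00 + 71.73 + 87.08 = 247.37
3. 1.2(36.3) + 1.6(239.1) + 0.5(116.1) = 43.56 + 382.56 + 58.05 = 484.17
4. 1.3(36.3) + 0.75(173.3) + 0.75(239.1) + 0.75(116.1) = 443.57
5. 1.0(36.3) - 0.6(75.0) = 36.30 - 45.00 = -8.70
6. 1.4(36.3) = 50.82
The controlling combination is 3, giving 484.17 kips.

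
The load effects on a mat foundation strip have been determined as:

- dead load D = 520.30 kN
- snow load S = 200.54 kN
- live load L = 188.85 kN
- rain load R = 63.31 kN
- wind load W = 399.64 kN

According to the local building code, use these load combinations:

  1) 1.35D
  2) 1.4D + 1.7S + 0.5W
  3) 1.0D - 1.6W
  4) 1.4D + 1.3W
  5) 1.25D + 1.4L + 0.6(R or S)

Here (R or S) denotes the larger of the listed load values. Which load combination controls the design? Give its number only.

(R or S) → S = 200.54 kN.
1) 1.35(520.30) = 702.41
2) 1.4(520.30) + 1.7(200.54) + 0.5(399.64) = 728.42 + 340.92 + 199.82 = 1269.16
3) 1.0(520.30) - 1.6(399.64) = 520.30 - 639.42 = -119.12
4) 1.4(520.30) + 1.3(399.64) = 728.42 + 519.53 = 1247.95
5) 1.25(520.30) + 1.4(188.85) + 0.6(200.54) = 650.38 + 264.39 + 120.32 = 1035.09
The largest value is 1269.16 kN from combination 2.

Combination 2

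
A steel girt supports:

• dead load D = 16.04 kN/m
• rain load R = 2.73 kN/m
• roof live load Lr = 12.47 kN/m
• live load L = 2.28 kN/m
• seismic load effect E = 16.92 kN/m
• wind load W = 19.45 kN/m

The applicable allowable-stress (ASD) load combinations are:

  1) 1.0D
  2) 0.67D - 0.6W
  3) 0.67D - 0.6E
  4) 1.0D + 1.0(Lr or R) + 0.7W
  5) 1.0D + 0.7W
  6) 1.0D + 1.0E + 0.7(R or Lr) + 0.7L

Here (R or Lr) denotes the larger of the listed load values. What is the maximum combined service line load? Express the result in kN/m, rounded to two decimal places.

(Lr or R) → Lr = 12.47 kN/m; (R or Lr) → Lr = 12.47 kN/m.
1) 1.0(16.04) = 16.04
2) 0.67(16.04) - 0.6(19.45) = 10.75 - 11.67 = -0.92
3) 0.67(16.04) - 0.6(16.92) = 0.59
4) 1.0(16.04) + 1.0(12.47) + 0.7(19.45) = 16.04 + 12.47 + 13.62 = 42.13
5) 1.0(16.04) + 0.7(19.45) = 16.04 + 13.62 = 29.66
6) 1.0(16.04) + 1.0(16.92) + 0.7(12.47) + 0.7(2.28) = 16.04 + 16.92 + 8.73 + 1.60 = 43.29
The controlling combination is 6, giving 43.29 kN/m.

43.29 kN/m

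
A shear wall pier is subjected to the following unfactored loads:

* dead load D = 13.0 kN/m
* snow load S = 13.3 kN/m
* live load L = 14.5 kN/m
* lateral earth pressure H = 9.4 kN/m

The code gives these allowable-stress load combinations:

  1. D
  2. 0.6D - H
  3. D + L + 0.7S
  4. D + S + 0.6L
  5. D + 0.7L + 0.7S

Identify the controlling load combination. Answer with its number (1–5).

Combination 3

1. 1.0(13.0) = 13.0
2. 0.6(13.0) - 1.0(9.4) = 7.8 - 9.4 = -1.6
3. 1.0(13.0) + 1.0(14.5) + 0.7(13.3) = 13.0 + 14.5 + 9.3 = 36.8
4. 1.0(13.0) + 1.0(13.3) + 0.6(14.5) = 13.0 + 13.3 + 8.7 = 35.0
5. 1.0(13.0) + 0.7(14.5) + 0.7(13.3) = 13.0 + 10.2 + 9.3 = 32.5
The largest value is 36.8 kN/m from combination 3.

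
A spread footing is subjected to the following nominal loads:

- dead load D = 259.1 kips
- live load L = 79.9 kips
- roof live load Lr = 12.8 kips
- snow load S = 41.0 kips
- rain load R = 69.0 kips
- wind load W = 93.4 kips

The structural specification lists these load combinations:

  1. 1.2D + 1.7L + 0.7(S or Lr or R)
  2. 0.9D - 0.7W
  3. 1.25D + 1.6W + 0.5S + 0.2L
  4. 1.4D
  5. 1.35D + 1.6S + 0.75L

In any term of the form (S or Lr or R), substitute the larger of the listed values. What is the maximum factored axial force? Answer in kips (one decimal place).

509.8 kips

(S or Lr or R) → R = 69.0 kips.
1. 1.2(259.1) + 1.7(79.9) + 0.7(69.0) = 495.1
2. 0.9(259.1) - 0.7(93.4) = 167.8
3. 1.25(259.1) + 1.6(93.4) + 0.5(41.0) + 0.2(79.9) = 509.8
4. 1.4(259.1) = 362.7
5. 1.35(259.1) + 1.6(41.0) + 0.75(79.9) = 475.3
Maximum is from combination 3.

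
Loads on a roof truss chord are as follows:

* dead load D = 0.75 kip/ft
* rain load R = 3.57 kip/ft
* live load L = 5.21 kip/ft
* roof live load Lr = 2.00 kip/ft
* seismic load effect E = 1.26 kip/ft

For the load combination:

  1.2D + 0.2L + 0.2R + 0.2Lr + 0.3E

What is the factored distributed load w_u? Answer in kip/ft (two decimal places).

1.2(0.75) + 0.2(5.21) + 0.2(3.57) + 0.2(2.00) + 0.3(1.26) = 0.90 + 1.04 + 0.71 + 0.40 + 0.38 = 3.43
w_u = 3.43 kip/ft.

3.43 kip/ft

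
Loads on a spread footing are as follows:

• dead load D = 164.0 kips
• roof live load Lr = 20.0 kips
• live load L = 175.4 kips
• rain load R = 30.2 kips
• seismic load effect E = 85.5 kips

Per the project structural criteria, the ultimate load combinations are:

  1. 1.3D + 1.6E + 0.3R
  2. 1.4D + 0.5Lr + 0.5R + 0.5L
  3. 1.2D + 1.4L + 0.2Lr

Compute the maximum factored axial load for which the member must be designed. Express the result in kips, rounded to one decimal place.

446.4 kips

1. 1.3(164.0) + 1.6(85.5) + 0.3(30.2) = 213.2 + 136.8 + 9.1 = 359.1
2. 1.4(164.0) + 0.5(20.0) + 0.5(30.2) + 0.5(175.4) = 229.6 + 10.0 + 15.1 + 87.7 = 342.4
3. 1.2(164.0) + 1.4(175.4) + 0.2(20.0) = 196.8 + 245.6 + 4.0 = 446.4
Combination 3 governs: P_u = 446.4 kips.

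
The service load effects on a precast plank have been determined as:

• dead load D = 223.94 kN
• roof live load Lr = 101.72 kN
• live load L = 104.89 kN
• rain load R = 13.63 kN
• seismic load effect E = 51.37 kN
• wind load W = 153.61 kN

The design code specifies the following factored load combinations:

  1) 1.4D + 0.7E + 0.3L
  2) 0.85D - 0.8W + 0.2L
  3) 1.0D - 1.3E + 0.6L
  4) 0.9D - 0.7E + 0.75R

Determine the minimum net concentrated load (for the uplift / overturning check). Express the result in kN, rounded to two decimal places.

1) 1.4(223.94) + 0.7(51.37) + 0.3(104.89) = 380.94
2) 0.85(223.94) - 0.8(153.61) + 0.2(104.89) = 88.44
3) 1.0(223.94) - 1.3(51.37) + 0.6(104.89) = 220.09
4) 0.9(223.94) - 0.7(51.37) + 0.75(13.63) = 175.81
Combination 2 gives the minimum: 88.44 kN.

88.44 kN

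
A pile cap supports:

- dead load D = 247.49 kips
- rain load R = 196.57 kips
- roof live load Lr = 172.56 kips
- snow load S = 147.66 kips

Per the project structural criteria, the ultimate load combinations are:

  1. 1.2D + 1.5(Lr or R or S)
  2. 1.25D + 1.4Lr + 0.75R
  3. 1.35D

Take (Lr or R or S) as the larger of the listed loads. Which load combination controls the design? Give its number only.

Combination 2

(Lr or R or S) → R = 196.57 kips.
1. 1.2(247.49) + 1.5(196.57) = 591.84
2. 1.25(247.49) + 1.4(172.56) + 0.75(196.57) = 698.37
3. 1.35(247.49) = 334.11
The largest value is 698.37 kips from combination 2.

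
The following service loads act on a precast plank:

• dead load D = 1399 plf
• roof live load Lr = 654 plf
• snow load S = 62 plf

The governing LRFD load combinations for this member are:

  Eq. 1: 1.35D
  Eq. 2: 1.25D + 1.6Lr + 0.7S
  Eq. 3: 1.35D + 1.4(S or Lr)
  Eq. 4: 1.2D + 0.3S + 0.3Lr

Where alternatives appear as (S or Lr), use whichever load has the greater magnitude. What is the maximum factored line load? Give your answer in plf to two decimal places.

2838.55 plf

(S or Lr) → Lr = 654 plf.
Eq. 1: 1.35(1399) = 1888.65
Eq. 2: 1.25(1399) + 1.6(654) + 0.7(62) = 1748.75 + 1046.40 + 43.40 = 2838.55
Eq. 3: 1.35(1399) + 1.4(654) = 1888.65 + 915.60 = 2804.25
Eq. 4: 1.2(1399) + 0.3(62) + 0.3(654) = 1678.80 + 18.60 + 196.20 = 1893.60
The controlling combination is 2, giving 2838.55 plf.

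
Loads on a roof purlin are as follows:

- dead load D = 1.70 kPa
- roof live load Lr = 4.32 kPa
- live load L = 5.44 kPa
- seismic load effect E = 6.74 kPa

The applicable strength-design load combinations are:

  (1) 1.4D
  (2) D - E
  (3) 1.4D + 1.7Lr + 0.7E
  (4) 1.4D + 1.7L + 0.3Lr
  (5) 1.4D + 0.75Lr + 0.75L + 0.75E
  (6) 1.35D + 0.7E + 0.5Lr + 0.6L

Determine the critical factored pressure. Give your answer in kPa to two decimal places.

14.76 kPa

(1) 1.4(1.70) = 2.38
(2) 1.0(1.70) - 1.0(6.74) = 1.70 - 6.74 = -5.04
(3) 1.4(1.70) + 1.7(4.32) + 0.7(6.74) = 2.38 + 7.34 + 4.72 = 14.44
(4) 1.4(1.70) + 1.7(5.44) + 0.3(4.32) = 12.92
(5) 1.4(1.70) + 0.75(4.32) + 0.75(5.44) + 0.75(6.74) = 2.38 + 3.24 + 4.08 + 5.06 = 14.76
(6) 1.35(1.70) + 0.7(6.74) + 0.5(4.32) + 0.6(5.44) = 2.30 + 4.72 + 2.16 + 3.26 = 12.44
The controlling combination is 5, giving 14.76 kPa.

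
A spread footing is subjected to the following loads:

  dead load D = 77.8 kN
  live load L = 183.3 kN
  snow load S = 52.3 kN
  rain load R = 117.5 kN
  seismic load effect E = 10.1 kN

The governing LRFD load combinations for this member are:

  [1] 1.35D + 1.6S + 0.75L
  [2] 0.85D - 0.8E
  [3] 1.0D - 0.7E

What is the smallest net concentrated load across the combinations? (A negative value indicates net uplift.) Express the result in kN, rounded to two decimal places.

[1] 1.35(77.8) + 1.6(52.3) + 0.75(183.3) = 105.03 + 83.68 + 137.48 = 326.19
[2] 0.85(77.8) - 0.8(10.1) = 66.13 - 8.08 = 58.05
[3] 1.0(77.8) - 0.7(10.1) = 77.80 - 7.07 = 70.73
Combination 2 gives the minimum: 58.05 kN.

58.05 kN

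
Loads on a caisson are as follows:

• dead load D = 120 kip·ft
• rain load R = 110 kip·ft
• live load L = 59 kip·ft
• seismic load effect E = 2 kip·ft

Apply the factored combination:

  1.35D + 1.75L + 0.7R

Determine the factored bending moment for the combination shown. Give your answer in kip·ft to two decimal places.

1.35(120) + 1.75(59) + 0.7(110) = 162.00 + 103.25 + 77.00 = 342.25
M_u = 342.25 kip·ft.

342.25 kip·ft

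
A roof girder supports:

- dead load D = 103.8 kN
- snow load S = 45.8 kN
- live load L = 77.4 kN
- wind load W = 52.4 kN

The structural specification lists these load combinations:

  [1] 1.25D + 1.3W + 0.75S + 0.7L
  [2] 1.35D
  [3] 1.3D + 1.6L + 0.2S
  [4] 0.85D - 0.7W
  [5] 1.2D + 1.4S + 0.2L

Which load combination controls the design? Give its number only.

[1] 1.25(103.8) + 1.3(52.4) + 0.75(45.8) + 0.7(77.4) = 286.4
[2] 1.35(103.8) = 140.1
[3] 1.3(103.8) + 1.6(77.4) + 0.2(45.8) = 134.9 + 123.8 + 9.2 = 267.9
[4] 0.85(103.8) - 0.7(52.4) = 51.6
[5] 1.2(103.8) + 1.4(45.8) + 0.2(77.4) = 124.6 + 64.1 + 15.5 = 204.2
The largest value is 286.4 kN from combination 1.

Combination 1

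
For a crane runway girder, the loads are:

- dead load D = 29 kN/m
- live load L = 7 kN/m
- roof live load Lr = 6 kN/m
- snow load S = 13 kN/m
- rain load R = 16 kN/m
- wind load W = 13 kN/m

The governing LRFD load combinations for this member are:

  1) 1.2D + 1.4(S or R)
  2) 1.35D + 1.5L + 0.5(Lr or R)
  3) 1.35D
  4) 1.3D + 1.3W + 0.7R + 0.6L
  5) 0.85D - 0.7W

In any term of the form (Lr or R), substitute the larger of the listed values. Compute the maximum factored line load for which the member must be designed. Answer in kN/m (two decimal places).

(S or R) → R = 16 kN/m; (Lr or R) → R = 16 kN/m.
1) 1.2(29) + 1.4(16) = 34.80 + 22.40 = 57.20
2) 1.35(29) + 1.5(7) + 0.5(16) = 39.15 + 10.50 + 8.00 = 57.65
3) 1.35(29) = 39.15
4) 1.3(29) + 1.3(13) + 0.7(16) + 0.6(7) = 37.70 + 16.90 + 11.20 + 4.20 = 70.00
5) 0.85(29) - 0.7(13) = 24.65 - 9.10 = 15.55
Combination 4 governs: w_u = 70.00 kN/m.

70.00 kN/m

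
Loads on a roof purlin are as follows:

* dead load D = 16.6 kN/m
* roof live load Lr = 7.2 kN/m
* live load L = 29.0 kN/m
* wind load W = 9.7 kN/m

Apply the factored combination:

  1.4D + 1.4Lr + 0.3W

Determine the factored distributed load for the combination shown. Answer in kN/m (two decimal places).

1.4(16.6) + 1.4(7.2) + 0.3(9.7) = 36.23
w_u = 36.23 kN/m.

36.23 kN/m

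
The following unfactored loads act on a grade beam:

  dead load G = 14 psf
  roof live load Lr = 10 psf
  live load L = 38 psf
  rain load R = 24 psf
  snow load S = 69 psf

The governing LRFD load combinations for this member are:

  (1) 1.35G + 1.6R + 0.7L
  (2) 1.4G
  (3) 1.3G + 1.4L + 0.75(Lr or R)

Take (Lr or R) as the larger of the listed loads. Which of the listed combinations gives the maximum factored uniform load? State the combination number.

Combination 3

(Lr or R) → R = 24 psf.
(1) 1.35(14) + 1.6(24) + 0.7(38) = 18.90 + 38.40 + 26.60 = 83.90
(2) 1.4(14) = 19.60
(3) 1.3(14) + 1.4(38) + 0.75(24) = 18.20 + 53.20 + 18.00 = 89.40
The largest value is 89.40 psf from combination 3.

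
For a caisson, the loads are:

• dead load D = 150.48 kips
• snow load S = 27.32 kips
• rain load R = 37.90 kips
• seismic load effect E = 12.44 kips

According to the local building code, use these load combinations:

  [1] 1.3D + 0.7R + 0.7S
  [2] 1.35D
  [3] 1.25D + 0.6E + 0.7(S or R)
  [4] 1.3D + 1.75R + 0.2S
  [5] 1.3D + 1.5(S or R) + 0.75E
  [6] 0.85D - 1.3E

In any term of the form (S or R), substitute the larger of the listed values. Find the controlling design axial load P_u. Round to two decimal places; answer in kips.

267.41 kips

(S or R) → R = 37.90 kips.
[1] 1.3(150.48) + 0.7(37.90) + 0.7(27.32) = 241.28
[2] 1.35(150.48) = 203.15
[3] 1.25(150.48) + 0.6(12.44) + 0.7(37.90) = 188.10 + 7.46 + 26.53 = 222.09
[4] 1.3(150.48) + 1.75(37.90) + 0.2(27.32) = 195.62 + 66.33 + 5.46 = 267.41
[5] 1.3(150.48) + 1.5(37.90) + 0.75(12.44) = 195.62 + 56.85 + 9.33 = 261.80
[6] 0.85(150.48) - 1.3(12.44) = 127.91 - 16.17 = 111.74
Combination 4 governs: P_u = 267.41 kips.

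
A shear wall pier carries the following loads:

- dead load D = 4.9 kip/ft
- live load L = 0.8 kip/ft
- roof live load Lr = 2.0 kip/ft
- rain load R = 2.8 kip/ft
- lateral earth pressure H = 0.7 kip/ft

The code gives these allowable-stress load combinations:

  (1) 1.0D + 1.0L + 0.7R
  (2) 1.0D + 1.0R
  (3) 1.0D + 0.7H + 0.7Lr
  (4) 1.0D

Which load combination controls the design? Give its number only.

Combination 2

(1) 1.0(4.9) + 1.0(0.8) + 0.7(2.8) = 4.90 + 0.80 + 1.96 = 7.66
(2) 1.0(4.9) + 1.0(2.8) = 4.90 + 2.80 = 7.70
(3) 1.0(4.9) + 0.7(0.7) + 0.7(2.0) = 4.90 + 0.49 + 1.40 = 6.79
(4) 1.0(4.9) = 4.90
The largest value is 7.70 kip/ft from combination 2.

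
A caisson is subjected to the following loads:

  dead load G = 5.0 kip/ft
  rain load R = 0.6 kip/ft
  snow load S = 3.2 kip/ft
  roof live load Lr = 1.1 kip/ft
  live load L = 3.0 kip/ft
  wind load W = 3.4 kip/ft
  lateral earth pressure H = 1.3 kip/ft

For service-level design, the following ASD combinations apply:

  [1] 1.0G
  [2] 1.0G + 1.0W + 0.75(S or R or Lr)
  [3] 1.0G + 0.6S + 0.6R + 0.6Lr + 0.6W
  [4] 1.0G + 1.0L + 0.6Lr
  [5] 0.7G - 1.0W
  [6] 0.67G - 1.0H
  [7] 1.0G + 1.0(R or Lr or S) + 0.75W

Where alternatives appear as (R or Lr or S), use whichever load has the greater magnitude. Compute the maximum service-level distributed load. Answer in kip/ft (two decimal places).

(S or R or Lr) → S = 3.2 kip/ft; (R or Lr or S) → S = 3.2 kip/ft.
[1] 1.0(5.0) = 5.00
[2] 1.0(5.0) + 1.0(3.4) + 0.75(3.2) = 10.80
[3] 1.0(5.0) + 0.6(3.2) + 0.6(0.6) + 0.6(1.1) + 0.6(3.4) = 9.98
[4] 1.0(5.0) + 1.0(3.0) + 0.6(1.1) = 8.66
[5] 0.7(5.0) - 1.0(3.4) = 0.10
[6] 0.67(5.0) - 1.0(1.3) = 2.05
[7] 1.0(5.0) + 1.0(3.2) + 0.75(3.4) = 10.75
Maximum is from combination 2.

10.80 kip/ft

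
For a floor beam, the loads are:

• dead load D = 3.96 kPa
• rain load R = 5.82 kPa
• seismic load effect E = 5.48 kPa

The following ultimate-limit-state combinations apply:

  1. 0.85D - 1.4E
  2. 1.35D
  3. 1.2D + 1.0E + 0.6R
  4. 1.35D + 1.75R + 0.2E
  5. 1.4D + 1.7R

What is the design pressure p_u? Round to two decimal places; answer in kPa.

16.63 kPa

1. 0.85(3.96) - 1.4(5.48) = -4.31
2. 1.35(3.96) = 5.35
3. 1.2(3.96) + 1.0(5.48) + 0.6(5.82) = 4.75 + 5.48 + 3.49 = 13.72
4. 1.35(3.96) + 1.75(5.82) + 0.2(5.48) = 16.63
5. 1.4(3.96) + 1.7(5.82) = 15.44
Combination 4 governs: p_u = 16.63 kPa.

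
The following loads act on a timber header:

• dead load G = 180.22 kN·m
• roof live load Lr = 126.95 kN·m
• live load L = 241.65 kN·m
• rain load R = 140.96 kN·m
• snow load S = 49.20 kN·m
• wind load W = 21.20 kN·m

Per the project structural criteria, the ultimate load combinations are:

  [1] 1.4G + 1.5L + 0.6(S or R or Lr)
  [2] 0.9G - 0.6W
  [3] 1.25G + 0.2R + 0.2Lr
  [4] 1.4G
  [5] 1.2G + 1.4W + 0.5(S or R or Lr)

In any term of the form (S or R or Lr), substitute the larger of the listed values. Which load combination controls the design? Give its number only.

Combination 1

(S or R or Lr) → R = 140.96 kN·m.
[1] 1.4(180.22) + 1.5(241.65) + 0.6(140.96) = 699.36
[2] 0.9(180.22) - 0.6(21.20) = 149.48
[3] 1.25(180.22) + 0.2(140.96) + 0.2(126.95) = 278.86
[4] 1.4(180.22) = 252.31
[5] 1.2(180.22) + 1.4(21.20) + 0.5(140.96) = 316.42
The largest value is 699.36 kN·m from combination 1.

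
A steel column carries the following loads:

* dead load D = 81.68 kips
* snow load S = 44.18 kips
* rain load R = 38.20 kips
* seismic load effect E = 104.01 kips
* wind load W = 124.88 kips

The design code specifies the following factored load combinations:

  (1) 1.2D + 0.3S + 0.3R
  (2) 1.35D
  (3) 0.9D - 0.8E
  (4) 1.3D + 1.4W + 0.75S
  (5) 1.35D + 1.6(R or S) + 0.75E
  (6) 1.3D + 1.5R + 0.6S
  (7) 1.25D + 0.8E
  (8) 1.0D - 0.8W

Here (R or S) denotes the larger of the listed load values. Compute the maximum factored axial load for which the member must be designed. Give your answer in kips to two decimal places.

(R or S) → S = 44.18 kips.
(1) 1.2(81.68) + 0.3(44.18) + 0.3(38.20) = 98.02 + 13.25 + 11.46 = 122.73
(2) 1.35(81.68) = 110.27
(3) 0.9(81.68) - 0.8(104.01) = 73.51 - 83.21 = -9.70
(4) 1.3(81.68) + 1.4(124.88) + 0.75(44.18) = 106.18 + 174.83 + 33.14 = 314.15
(5) 1.35(81.68) + 1.6(44.18) + 0.75(104.01) = 258.96
(6) 1.3(81.68) + 1.5(38.20) + 0.6(44.18) = 106.18 + 57.30 + 26.51 = 189.99
(7) 1.25(81.68) + 0.8(104.01) = 102.10 + 83.21 = 185.31
(8) 1.0(81.68) - 0.8(124.88) = 81.68 - 99.90 = -18.22
Maximum is from combination 4.

314.15 kips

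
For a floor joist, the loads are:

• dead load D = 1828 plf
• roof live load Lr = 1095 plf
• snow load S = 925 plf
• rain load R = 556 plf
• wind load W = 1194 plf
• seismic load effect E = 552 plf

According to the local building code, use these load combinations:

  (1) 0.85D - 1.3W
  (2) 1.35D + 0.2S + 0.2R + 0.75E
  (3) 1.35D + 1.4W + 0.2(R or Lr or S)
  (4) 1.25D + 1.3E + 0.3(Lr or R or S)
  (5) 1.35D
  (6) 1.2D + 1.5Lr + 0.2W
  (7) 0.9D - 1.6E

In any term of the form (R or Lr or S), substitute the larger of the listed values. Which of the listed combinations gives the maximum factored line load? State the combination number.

Combination 3

(R or Lr or S) → Lr = 1095 plf; (Lr or R or S) → Lr = 1095 plf.
(1) 0.85(1828) - 1.3(1194) = 1.60
(2) 1.35(1828) + 0.2(925) + 0.2(556) + 0.75(552) = 3178.00
(3) 1.35(1828) + 1.4(1194) + 0.2(1095) = 4358.40
(4) 1.25(1828) + 1.3(552) + 0.3(1095) = 3331.10
(5) 1.35(1828) = 2467.80
(6) 1.2(1828) + 1.5(1095) + 0.2(1194) = 4074.90
(7) 0.9(1828) - 1.6(552) = 762.00
The largest value is 4358.40 plf from combination 3.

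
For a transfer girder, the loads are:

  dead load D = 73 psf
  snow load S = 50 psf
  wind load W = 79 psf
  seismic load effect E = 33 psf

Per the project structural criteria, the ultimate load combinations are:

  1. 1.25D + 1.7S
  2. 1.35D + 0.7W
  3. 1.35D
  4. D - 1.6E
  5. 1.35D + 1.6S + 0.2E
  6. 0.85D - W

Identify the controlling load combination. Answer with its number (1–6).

Combination 5

1. 1.25(73) + 1.7(50) = 91.3 + 85.0 = 176.3
2. 1.35(73) + 0.7(79) = 98.6 + 55.3 = 153.9
3. 1.35(73) = 98.6
4. 1.0(73) - 1.6(33) = 73.0 - 52.8 = 20.2
5. 1.35(73) + 1.6(50) + 0.2(33) = 98.6 + 80.0 + 6.6 = 185.2
6. 0.85(73) - 1.0(79) = -17.0
The largest value is 185.2 psf from combination 5.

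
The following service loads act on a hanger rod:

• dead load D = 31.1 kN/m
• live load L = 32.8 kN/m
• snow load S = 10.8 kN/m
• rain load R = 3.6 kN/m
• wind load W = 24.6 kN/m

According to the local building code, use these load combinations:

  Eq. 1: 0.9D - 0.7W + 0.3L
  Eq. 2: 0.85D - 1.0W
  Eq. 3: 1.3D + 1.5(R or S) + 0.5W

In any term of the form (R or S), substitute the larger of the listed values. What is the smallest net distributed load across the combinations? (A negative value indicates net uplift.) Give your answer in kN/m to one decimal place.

(R or S) → S = 10.8 kN/m.
Eq. 1: 0.9(31.1) - 0.7(24.6) + 0.3(32.8) = 28.0 - 17.2 + 9.8 = 20.6
Eq. 2: 0.85(31.1) - 1.0(24.6) = 26.4 - 24.6 = 1.8
Eq. 3: 1.3(31.1) + 1.5(10.8) + 0.5(24.6) = 40.4 + 16.2 + 12.3 = 68.9
Combination 2 gives the minimum: 1.8 kN/m.

1.8 kN/m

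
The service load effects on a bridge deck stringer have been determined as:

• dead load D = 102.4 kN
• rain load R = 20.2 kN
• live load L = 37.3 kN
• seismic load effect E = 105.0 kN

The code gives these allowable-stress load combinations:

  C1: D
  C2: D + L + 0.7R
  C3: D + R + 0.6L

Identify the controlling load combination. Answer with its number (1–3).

Combination 2

C1: 1.0(102.4) = 102.40
C2: 1.0(102.4) + 1.0(37.3) + 0.7(20.2) = 102.40 + 37.30 + 14.14 = 153.84
C3: 1.0(102.4) + 1.0(20.2) + 0.6(37.3) = 102.40 + 20.20 + 22.38 = 144.98
The largest value is 153.84 kN from combination 2.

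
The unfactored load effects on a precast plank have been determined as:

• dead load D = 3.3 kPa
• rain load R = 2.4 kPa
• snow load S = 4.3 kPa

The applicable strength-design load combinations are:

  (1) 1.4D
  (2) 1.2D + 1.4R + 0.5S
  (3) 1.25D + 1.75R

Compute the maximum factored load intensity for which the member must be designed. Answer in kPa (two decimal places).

(1) 1.4(3.3) = 4.62
(2) 1.2(3.3) + 1.4(2.4) + 0.5(4.3) = 9.47
(3) 1.25(3.3) + 1.75(2.4) = 8.33
Maximum is from combination 2.

9.47 kPa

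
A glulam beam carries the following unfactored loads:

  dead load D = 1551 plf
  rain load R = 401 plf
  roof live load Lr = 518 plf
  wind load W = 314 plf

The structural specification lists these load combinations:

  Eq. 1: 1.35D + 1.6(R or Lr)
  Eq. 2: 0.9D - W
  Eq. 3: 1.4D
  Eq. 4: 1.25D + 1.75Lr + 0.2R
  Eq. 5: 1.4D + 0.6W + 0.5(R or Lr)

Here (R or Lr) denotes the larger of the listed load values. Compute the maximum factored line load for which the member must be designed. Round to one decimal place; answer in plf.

2925.5 plf

(R or Lr) → Lr = 518 plf.
Eq. 1: 1.35(1551) + 1.6(518) = 2093.9 + 828.8 = 2922.7
Eq. 2: 0.9(1551) - 1.0(314) = 1395.9 - 314.0 = 1081.9
Eq. 3: 1.4(1551) = 2171.4
Eq. 4: 1.25(1551) + 1.75(518) + 0.2(401) = 1938.8 + 906.5 + 80.2 = 2925.5
Eq. 5: 1.4(1551) + 0.6(314) + 0.5(518) = 2171.4 + 188.4 + 259.0 = 2618.8
The controlling combination is 4, giving 2925.5 plf.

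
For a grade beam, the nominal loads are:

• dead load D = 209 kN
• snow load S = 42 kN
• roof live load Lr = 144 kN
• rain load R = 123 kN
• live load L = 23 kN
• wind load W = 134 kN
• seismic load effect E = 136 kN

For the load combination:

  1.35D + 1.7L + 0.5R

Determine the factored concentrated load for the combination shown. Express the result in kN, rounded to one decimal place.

382.8 kN

1.35(209) + 1.7(23) + 0.5(123) = 282.2 + 39.1 + 61.5 = 382.8
P_u = 382.8 kN.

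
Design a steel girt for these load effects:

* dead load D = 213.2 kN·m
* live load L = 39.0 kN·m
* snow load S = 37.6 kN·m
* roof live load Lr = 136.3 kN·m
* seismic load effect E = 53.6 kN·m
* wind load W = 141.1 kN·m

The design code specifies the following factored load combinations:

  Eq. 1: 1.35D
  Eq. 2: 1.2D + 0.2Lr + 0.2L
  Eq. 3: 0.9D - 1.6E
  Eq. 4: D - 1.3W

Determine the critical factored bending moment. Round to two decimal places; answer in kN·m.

Eq. 1: 1.35(213.2) = 287.82
Eq. 2: 1.2(213.2) + 0.2(136.3) + 0.2(39.0) = 255.84 + 27.26 + 7.80 = 290.90
Eq. 3: 0.9(213.2) - 1.6(53.6) = 191.88 - 85.76 = 106.12
Eq. 4: 1.0(213.2) - 1.3(141.1) = 213.20 - 183.43 = 29.77
Combination 2 governs: M_u = 290.90 kN·m.

290.90 kN·m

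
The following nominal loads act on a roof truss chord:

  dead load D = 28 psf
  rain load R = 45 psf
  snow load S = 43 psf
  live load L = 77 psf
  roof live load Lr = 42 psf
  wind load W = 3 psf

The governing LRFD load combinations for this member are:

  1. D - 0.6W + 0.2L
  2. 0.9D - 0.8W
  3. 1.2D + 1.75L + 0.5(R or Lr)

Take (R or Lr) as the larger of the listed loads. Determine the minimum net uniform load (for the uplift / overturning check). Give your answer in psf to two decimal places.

(R or Lr) → R = 45 psf.
1. 1.0(28) - 0.6(3) + 0.2(77) = 28.00 - 1.80 + 15.40 = 41.60
2. 0.9(28) - 0.8(3) = 25.20 - 2.40 = 22.80
3. 1.2(28) + 1.75(77) + 0.5(45) = 33.60 + 134.75 + 22.50 = 190.85
Combination 2 gives the minimum: 22.80 psf.

22.80 psf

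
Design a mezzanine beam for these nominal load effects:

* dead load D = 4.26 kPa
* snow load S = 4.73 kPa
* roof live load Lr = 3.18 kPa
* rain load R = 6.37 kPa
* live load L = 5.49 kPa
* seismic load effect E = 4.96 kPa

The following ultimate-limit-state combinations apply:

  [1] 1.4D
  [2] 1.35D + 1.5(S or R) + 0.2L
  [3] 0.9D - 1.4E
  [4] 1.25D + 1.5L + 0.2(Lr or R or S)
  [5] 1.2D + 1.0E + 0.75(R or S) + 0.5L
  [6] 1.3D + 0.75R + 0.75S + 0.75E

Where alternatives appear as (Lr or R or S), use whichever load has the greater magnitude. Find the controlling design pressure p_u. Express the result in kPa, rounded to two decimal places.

17.59 kPa

(S or R) → R = 6.37 kPa; (Lr or R or S) → R = 6.37 kPa; (R or S) → R = 6.37 kPa.
[1] 1.4(4.26) = 5.96
[2] 1.35(4.26) + 1.5(6.37) + 0.2(5.49) = 16.40
[3] 0.9(4.26) - 1.4(4.96) = 3.83 - 6.94 = -3.11
[4] 1.25(4.26) + 1.5(5.49) + 0.2(6.37) = 14.83
[5] 1.2(4.26) + 1.0(4.96) + 0.75(6.37) + 0.5(5.49) = 17.59
[6] 1.3(4.26) + 0.75(6.37) + 0.75(4.73) + 0.75(4.96) = 17.58
The controlling combination is 5, giving 17.59 kPa.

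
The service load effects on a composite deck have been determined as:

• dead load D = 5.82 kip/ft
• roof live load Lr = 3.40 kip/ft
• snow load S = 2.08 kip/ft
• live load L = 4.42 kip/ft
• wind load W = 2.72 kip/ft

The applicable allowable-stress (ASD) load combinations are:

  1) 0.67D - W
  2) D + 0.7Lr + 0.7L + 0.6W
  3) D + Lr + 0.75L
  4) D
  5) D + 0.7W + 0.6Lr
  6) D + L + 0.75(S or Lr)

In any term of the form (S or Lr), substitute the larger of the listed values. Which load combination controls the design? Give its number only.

(S or Lr) → Lr = 3.40 kip/ft.
1) 0.67(5.82) - 1.0(2.72) = 1.18
2) 1.0(5.82) + 0.7(3.40) + 0.7(4.42) + 0.6(2.72) = 12.93
3) 1.0(5.82) + 1.0(3.40) + 0.75(4.42) = 12.54
4) 1.0(5.82) = 5.82
5) 1.0(5.82) + 0.7(2.72) + 0.6(3.40) = 9.76
6) 1.0(5.82) + 1.0(4.42) + 0.75(3.40) = 12.79
The largest value is 12.93 kip/ft from combination 2.

Combination 2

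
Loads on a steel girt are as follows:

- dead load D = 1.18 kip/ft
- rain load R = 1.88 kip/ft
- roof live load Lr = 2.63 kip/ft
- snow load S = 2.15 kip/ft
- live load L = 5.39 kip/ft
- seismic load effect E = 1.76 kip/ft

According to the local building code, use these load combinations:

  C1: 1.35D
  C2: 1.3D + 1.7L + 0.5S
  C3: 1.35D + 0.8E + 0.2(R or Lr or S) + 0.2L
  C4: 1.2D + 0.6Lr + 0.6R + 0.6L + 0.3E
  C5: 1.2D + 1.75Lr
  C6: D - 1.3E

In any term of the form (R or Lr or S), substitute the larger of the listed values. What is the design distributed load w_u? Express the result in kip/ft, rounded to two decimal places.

(R or Lr or S) → Lr = 2.63 kip/ft.
C1: 1.35(1.18) = 1.59
C2: 1.3(1.18) + 1.7(5.39) + 0.5(2.15) = 11.77
C3: 1.35(1.18) + 0.8(1.76) + 0.2(2.63) + 0.2(5.39) = 4.61
C4: 1.2(1.18) + 0.6(2.63) + 0.6(1.88) + 0.6(5.39) + 0.3(1.76) = 7.88
C5: 1.2(1.18) + 1.75(2.63) = 6.02
C6: 1.0(1.18) - 1.3(1.76) = -1.11
Combination 2 governs: w_u = 11.77 kip/ft.

11.77 kip/ft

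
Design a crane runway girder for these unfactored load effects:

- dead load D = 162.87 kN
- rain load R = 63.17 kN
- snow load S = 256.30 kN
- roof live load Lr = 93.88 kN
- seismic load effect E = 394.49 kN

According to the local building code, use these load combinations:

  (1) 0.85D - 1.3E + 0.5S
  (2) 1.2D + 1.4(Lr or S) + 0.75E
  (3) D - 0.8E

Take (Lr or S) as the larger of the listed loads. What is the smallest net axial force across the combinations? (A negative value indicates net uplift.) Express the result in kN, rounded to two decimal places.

(Lr or S) → S = 256.30 kN.
(1) 0.85(162.87) - 1.3(394.49) + 0.5(256.30) = 138.44 - 512.84 + 128.15 = -246.25
(2) 1.2(162.87) + 1.4(256.30) + 0.75(394.49) = 195.44 + 358.82 + 295.87 = 850.13
(3) 1.0(162.87) - 0.8(394.49) = 162.87 - 315.59 = -152.72
Combination 1 gives the minimum: -246.25 kN.

-246.25 kN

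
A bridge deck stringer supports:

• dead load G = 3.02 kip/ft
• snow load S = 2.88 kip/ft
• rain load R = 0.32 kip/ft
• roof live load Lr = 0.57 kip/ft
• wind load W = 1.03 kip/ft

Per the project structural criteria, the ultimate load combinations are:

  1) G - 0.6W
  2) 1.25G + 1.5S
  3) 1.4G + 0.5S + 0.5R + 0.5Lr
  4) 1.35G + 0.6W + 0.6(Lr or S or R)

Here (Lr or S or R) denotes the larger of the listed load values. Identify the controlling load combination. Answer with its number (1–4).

Combination 2

(Lr or S or R) → S = 2.88 kip/ft.
1) 1.0(3.02) - 0.6(1.03) = 3.02 - 0.62 = 2.40
2) 1.25(3.02) + 1.5(2.88) = 3.78 + 4.32 = 8.10
3) 1.4(3.02) + 0.5(2.88) + 0.5(0.32) + 0.5(0.57) = 6.11
4) 1.35(3.02) + 0.6(1.03) + 0.6(2.88) = 6.42
The largest value is 8.10 kip/ft from combination 2.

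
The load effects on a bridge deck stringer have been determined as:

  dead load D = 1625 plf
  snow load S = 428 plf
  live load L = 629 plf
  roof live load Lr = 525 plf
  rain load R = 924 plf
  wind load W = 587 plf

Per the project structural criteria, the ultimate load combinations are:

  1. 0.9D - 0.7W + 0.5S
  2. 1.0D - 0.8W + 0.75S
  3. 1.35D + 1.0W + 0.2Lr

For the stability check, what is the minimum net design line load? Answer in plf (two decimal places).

1. 0.9(1625) - 0.7(587) + 0.5(428) = 1462.50 - 410.90 + 214.00 = 1265.60
2. 1.0(1625) - 0.8(587) + 0.75(428) = 1625.00 - 469.60 + 321.00 = 1476.40
3. 1.35(1625) + 1.0(587) + 0.2(525) = 2193.75 + 587.00 + 105.00 = 2885.75
Combination 1 gives the minimum: 1265.60 plf.

1265.60 plf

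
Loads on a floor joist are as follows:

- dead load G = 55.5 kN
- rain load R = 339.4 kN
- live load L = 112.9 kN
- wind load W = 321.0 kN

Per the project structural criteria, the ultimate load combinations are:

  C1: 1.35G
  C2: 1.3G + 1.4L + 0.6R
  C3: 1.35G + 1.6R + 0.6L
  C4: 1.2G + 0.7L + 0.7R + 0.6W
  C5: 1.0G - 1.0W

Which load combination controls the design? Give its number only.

C1: 1.35(55.5) = 74.9
C2: 1.3(55.5) + 1.4(112.9) + 0.6(339.4) = 72.2 + 158.1 + 203.6 = 433.9
C3: 1.35(55.5) + 1.6(339.4) + 0.6(112.9) = 685.7
C4: 1.2(55.5) + 0.7(112.9) + 0.7(339.4) + 0.6(321.0) = 66.6 + 79.0 + 237.6 + 192.6 = 575.8
C5: 1.0(55.5) - 1.0(321.0) = 55.5 - 321.0 = -265.5
The largest value is 685.7 kN from combination 3.

Combination 3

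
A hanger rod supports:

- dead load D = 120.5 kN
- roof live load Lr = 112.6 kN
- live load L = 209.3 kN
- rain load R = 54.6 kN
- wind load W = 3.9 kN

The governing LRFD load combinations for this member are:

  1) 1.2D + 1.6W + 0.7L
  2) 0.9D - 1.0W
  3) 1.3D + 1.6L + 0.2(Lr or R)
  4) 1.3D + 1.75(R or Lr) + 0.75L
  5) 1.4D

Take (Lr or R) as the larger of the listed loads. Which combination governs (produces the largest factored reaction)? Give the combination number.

(Lr or R) → Lr = 112.6 kN; (R or Lr) → Lr = 112.6 kN.
1) 1.2(120.5) + 1.6(3.9) + 0.7(209.3) = 297.4
2) 0.9(120.5) - 1.0(3.9) = 108.5 - 3.9 = 104.6
3) 1.3(120.5) + 1.6(209.3) + 0.2(112.6) = 156.7 + 334.9 + 22.5 = 514.1
4) 1.3(120.5) + 1.75(112.6) + 0.75(209.3) = 510.7
5) 1.4(120.5) = 168.7
The largest value is 514.1 kN from combination 3.

Combination 3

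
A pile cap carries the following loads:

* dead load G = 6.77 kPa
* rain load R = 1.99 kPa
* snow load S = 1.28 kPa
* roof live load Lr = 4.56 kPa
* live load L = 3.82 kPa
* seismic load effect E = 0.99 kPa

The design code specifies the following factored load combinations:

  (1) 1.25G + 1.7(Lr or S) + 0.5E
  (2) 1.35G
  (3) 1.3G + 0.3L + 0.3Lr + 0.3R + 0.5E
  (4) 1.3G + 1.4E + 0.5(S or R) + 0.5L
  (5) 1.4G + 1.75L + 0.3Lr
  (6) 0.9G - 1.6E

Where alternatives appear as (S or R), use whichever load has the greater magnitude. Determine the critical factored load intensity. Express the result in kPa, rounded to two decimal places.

17.53 kPa

(Lr or S) → Lr = 4.56 kPa; (S or R) → R = 1.99 kPa.
(1) 1.25(6.77) + 1.7(4.56) + 0.5(0.99) = 16.71
(2) 1.35(6.77) = 9.14
(3) 1.3(6.77) + 0.3(3.82) + 0.3(4.56) + 0.3(1.99) + 0.5(0.99) = 12.41
(4) 1.3(6.77) + 1.4(0.99) + 0.5(1.99) + 0.5(3.82) = 13.09
(5) 1.4(6.77) + 1.75(3.82) + 0.3(4.56) = 17.53
(6) 0.9(6.77) - 1.6(0.99) = 4.51
Combination 5 governs: q_u = 17.53 kPa.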